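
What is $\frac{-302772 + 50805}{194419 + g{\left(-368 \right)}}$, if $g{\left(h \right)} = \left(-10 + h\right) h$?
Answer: $- \frac{251967}{333523} \approx -0.75547$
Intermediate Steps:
$g{\left(h \right)} = h \left(-10 + h\right)$
$\frac{-302772 + 50805}{194419 + g{\left(-368 \right)}} = \frac{-302772 + 50805}{194419 - 368 \left(-10 - 368\right)} = - \frac{251967}{194419 - -139104} = - \frac{251967}{194419 + 139104} = - \frac{251967}{333523}$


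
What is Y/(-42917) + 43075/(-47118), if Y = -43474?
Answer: 199758157/2022163206 ≈ 0.098784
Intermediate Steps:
Y/(-42917) + 43075/(-47118) = -43474/(-42917) + 43075/(-47118) = -43474*(-1/42917) + 43075*(-1/47118) = 43474/42917 - 43075/47118 = 199758157/2022163206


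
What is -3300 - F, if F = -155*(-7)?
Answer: -4385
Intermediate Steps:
F = 1085
-3300 - F = -3300 - 1*1085 = -3300 - 1085 = -4385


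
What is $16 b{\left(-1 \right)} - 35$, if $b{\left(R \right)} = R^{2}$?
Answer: $-19$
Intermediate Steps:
$16 b{\left(-1 \right)} - 35 = 16 \left(-1\right)^{2} - 35 = 16 \cdot 1 - 35 = 16 - 35 = -19$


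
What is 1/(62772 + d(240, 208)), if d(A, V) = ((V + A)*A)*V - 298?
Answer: 1/22426634 ≈ 4.4590e-8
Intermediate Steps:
d(A, V) = -298 + A*V*(A + V) (d(A, V) = ((A + V)*A)*V - 298 = (A*(A + V))*V - 298 = A*V*(A + V) - 298 = -298 + A*V*(A + V))
1/(62772 + d(240, 208)) = 1/(62772 + (-298 + 240*208² + 208*240²)) = 1/(62772 + (-298 + 240*43264 + 208*57600)) = 1/(62772 + (-298 + 10383360 + 11980800)) = 1/(62772 + 22363862) = 1/22426634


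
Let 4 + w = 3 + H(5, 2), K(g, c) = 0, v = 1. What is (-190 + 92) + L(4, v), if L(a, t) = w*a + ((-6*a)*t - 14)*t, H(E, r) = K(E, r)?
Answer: -140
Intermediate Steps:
H(E, r) = 0
w = -1 (w = -4 + (3 + 0) = -4 + 3 = -1)
L(a, t) = -a + t*(-14 - 6*a*t) (L(a, t) = -a + ((-6*a)*t - 14)*t = -a + (-6*a*t - 14)*t = -a + (-14 - 6*a*t)*t = -a + t*(-14 - 6*a*t))
(-190 + 92) + L(4, v) = (-190 + 92) + (-1*4 - 14*1 - 6*4*1²) = -98 + (-4 - 14 - 6*4*1) = -98 + (-4 - 14 - 24) = -98 - 42 = -140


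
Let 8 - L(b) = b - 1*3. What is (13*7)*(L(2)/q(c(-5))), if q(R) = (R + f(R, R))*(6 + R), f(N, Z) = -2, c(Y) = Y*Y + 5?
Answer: 13/16 ≈ 0.81250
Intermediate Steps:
L(b) = 11 - b (L(b) = 8 - (b - 1*3) = 8 - (b - 3) = 8 - (-3 + b) = 8 + (3 - b) = 11 - b)
c(Y) = 5 + Y² (c(Y) = Y² + 5 = 5 + Y²)
q(R) = (-2 + R)*(6 + R) (q(R) = (R - 2)*(6 + R) = (-2 + R)*(6 + R))
(13*7)*(L(2)/q(c(-5))) = (13*7)*((11 - 1*2)/(-12 + (5 + (-5)²)² + 4*(5 + (-5)²))) = 91*((11 - 2)/(-12 + (5 + 25)² + 4*(5 + 25))) = 91*(9/(-12 + 30² + 4*30)) = 91*(9/(-12 + 900 + 120)) = 91*(9/1008) = 91*(9*(1/1008)) = 91*(1/112) = 13/16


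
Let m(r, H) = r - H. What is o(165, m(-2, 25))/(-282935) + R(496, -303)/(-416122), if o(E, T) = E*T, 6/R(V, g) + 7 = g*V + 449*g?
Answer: 53082753319803/3371261226151994 ≈ 0.015746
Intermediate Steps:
R(V, g) = 6/(-7 + 449*g + V*g) (R(V, g) = 6/(-7 + (g*V + 449*g)) = 6/(-7 + (V*g + 449*g)) = 6/(-7 + (449*g + V*g)) = 6/(-7 + 449*g + V*g))
o(165, m(-2, 25))/(-282935) + R(496, -303)/(-416122) = (165*(-2 - 1*25))/(-282935) + (6/(-7 + 449*(-303) + 496*(-303)))/(-416122) = (165*(-2 - 25))*(-1/282935) + (6/(-7 - 136047 - 150288))*(-1/416122) = (165*(-27))*(-1/282935) + (6/(-286342))*(-1/416122) = -4455*(-1/282935) + (6*(-1/286342))*(-1/416122) = 891/56587 - 3/143171*(-1/416122) = 891/56587 + 3/59576602862 = 53082753319803/3371261226151994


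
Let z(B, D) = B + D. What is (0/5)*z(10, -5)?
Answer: 0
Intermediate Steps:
(0/5)*z(10, -5) = (0/5)*(10 - 5) = (0*(⅕))*5 = 0*5 = 0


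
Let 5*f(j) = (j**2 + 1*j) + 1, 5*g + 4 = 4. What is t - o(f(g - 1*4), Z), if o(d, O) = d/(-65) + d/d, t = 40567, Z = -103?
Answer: 1014151/25 ≈ 40566.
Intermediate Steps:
g = 0 (g = -4/5 + (1/5)*4 = -4/5 + 4/5 = 0)
f(j) = 1/5 + j/5 + j**2/5 (f(j) = ((j**2 + 1*j) + 1)/5 = ((j**2 + j) + 1)/5 = ((j + j**2) + 1)/5 = (1 + j + j**2)/5 = 1/5 + j/5 + j**2/5)
o(d, O) = 1 - d/65 (o(d, O) = d*(-1/65) + 1 = -d/65 + 1 = 1 - d/65)
t - o(f(g - 1*4), Z) = 40567 - (1 - (1/5 + (0 - 1*4)/5 + (0 - 1*4)**2/5)/65) = 40567 - (1 - (1/5 + (0 - 4)/5 + (0 - 4)**2/5)/65) = 40567 - (1 - (1/5 + (1/5)*(-4) + (1/5)*(-4)**2)/65) = 40567 - (1 - (1/5 - 4/5 + (1/5)*16)/65) = 40567 - (1 - (1/5 - 4/5 + 16/5)/65) = 40567 - (1 - 1/65*13/5) = 40567 - (1 - 1/25) = 40567 - 1*24/25 = 40567 - 24/25 = 1014151/25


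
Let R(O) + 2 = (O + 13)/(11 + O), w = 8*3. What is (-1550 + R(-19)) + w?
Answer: -6109/4 ≈ -1527.3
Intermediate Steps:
w = 24
R(O) = -2 + (13 + O)/(11 + O) (R(O) = -2 + (O + 13)/(11 + O) = -2 + (13 + O)/(11 + O))
(-1550 + R(-19)) + w = (-1550 + (-9 - 1*(-19))/(11 - 19)) + 24 = (-1550 + (-9 + 19)/(-8)) + 24 = (-1550 - 1/8*10) + 24 = (-1550 - 5/4) + 24 = -6205/4 + 24 = -6109/4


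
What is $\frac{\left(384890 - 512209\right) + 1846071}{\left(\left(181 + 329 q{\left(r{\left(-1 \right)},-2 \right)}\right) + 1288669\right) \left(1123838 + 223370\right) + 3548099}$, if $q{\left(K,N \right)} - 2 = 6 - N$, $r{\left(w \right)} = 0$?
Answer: $\frac{1718752}{1740784893219} \approx 9.8734 \cdot 10^{-7}$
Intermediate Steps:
$q{\left(K,N \right)} = 8 - N$ ($q{\left(K,N \right)} = 2 - \left(-6 + N\right) = 8 - N$)
$\frac{\left(384890 - 512209\right) + 1846071}{\left(\left(181 + 329 q{\left(r{\left(-1 \right)},-2 \right)}\right) + 1288669\right) \left(1123838 + 223370\right) + 3548099} = \frac{\left(384890 - 512209\right) + 1846071}{\left(\left(181 + 329 \left(8 - -2\right)\right) + 1288669\right) \left(1123838 + 223370\right) + 3548099} = \frac{-127319 + 1846071}{\left(\left(181 + 329 \left(8 + 2\right)\right) + 1288669\right) 1347208 + 3548099} = \frac{1718752}{\left(\left(181 + 329 \cdot 10\right) + 1288669\right) 1347208 + 3548099} = \frac{1718752}{\left(\left(181 + 3290\right) + 1288669\right) 1347208 + 3548099} = \frac{1718752}{\left(3471 + 1288669\right) 1347208 + 3548099} = \frac{1718752}{1292140 \cdot 1347208 + 3548099} = \frac{1718752}{1740781345120 + 3548099} = \frac{1718752}{1740784893219}$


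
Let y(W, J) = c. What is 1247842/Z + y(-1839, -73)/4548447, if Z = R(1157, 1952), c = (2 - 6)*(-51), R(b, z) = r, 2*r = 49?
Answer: 3783828804248/74291301 ≈ 50932.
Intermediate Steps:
r = 49/2 (r = (½)*49 = 49/2 ≈ 24.500)
R(b, z) = 49/2
c = 204 (c = -4*(-51) = 204)
y(W, J) = 204
Z = 49/2 ≈ 24.500
1247842/Z + y(-1839, -73)/4548447 = 1247842/(49/2) + 204/4548447 = 1247842*(2/49) + 204*(1/4548447) = 2495684/49 + 68/1516149 = 3783828804248/74291301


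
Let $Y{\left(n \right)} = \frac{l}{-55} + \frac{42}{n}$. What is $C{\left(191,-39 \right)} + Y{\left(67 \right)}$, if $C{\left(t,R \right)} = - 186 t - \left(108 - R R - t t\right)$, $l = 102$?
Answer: $\frac{8721556}{3685} \approx 2366.8$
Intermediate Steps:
$C{\left(t,R \right)} = -108 + R^{2} + t^{2} - 186 t$ ($C{\left(t,R \right)} = - 186 t - \left(108 - R^{2} - t^{2}\right) = - 186 t + \left(-108 + R^{2} + t^{2}\right) = -108 + R^{2} + t^{2} - 186 t$)
$Y{\left(n \right)} = - \frac{102}{55} + \frac{42}{n}$ ($Y{\left(n \right)} = \frac{102}{-55} + \frac{42}{n} = 102 \left(- \frac{1}{55}\right) + \frac{42}{n} = - \frac{102}{55} + \frac{42}{n}$)
$C{\left(191,-39 \right)} + Y{\left(67 \right)} = \left(-108 + \left(-39\right)^{2} + 191^{2} - 35526\right) - \left(\frac{102}{55} - \frac{42}{67}\right) = \left(-108 + 1521 + 36481 - 35526\right) + \left(- \frac{102}{55} + 42 \cdot \frac{1}{67}\right) = 2368 + \left(- \frac{102}{55} + \frac{42}{67}\right) = 2368 - \frac{4524}{3685} = \frac{8721556}{3685}$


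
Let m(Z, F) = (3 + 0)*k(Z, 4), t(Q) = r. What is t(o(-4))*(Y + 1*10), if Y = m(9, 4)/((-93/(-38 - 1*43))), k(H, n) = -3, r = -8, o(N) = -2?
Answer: -536/31 ≈ -17.290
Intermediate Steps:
t(Q) = -8
m(Z, F) = -9 (m(Z, F) = (3 + 0)*(-3) = 3*(-3) = -9)
Y = -243/31 (Y = -9/((-93/(-38 - 1*43))) = -9/((-93/(-38 - 43))) = -9/((-93/(-81))) = -9/((-93*(-1/81))) = -9/31/27 = -9*27/31 = -243/31 ≈ -7.8387)
t(o(-4))*(Y + 1*10) = -8*(-243/31 + 1*10) = -8*(-243/31 + 10) = -8*67/31 = -536/31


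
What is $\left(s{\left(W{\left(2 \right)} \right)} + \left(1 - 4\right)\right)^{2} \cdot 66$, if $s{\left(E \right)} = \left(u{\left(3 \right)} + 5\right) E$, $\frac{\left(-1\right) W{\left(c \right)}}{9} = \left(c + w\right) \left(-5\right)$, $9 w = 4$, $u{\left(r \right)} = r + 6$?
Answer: $155916354$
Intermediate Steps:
$u{\left(r \right)} = 6 + r$
$w = \frac{4}{9}$ ($w = \frac{1}{9} \cdot 4 = \frac{4}{9} \approx 0.44444$)
$W{\left(c \right)} = 20 + 45 c$ ($W{\left(c \right)} = - 9 \left(c + \frac{4}{9}\right) \left(-5\right) = - 9 \left(\frac{4}{9} + c\right) \left(-5\right) = - 9 \left(- \frac{20}{9} - 5 c\right) = 20 + 45 c$)
$s{\left(E \right)} = 14 E$ ($s{\left(E \right)} = \left(\left(6 + 3\right) + 5\right) E = \left(9 + 5\right) E = 14 E$)
$\left(s{\left(W{\left(2 \right)} \right)} + \left(1 - 4\right)\right)^{2} \cdot 66 = \left(14 \left(20 + 45 \cdot 2\right) + \left(1 - 4\right)\right)^{2} \cdot 66 = \left(14 \left(20 + 90\right) + \left(1 - 4\right)\right)^{2} \cdot 66 = \left(14 \cdot 110 - 3\right)^{2} \cdot 66 = \left(1540 - 3\right)^{2} \cdot 66 = 1537^{2} \cdot 66 = 2362369 \cdot 66 = 155916354$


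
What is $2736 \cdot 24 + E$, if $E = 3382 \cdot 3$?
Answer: $75810$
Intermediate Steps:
$E = 10146$
$2736 \cdot 24 + E = 2736 \cdot 24 + 10146 = 65664 + 10146 = 75810$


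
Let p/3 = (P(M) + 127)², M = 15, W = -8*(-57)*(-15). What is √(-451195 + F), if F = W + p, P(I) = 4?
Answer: 2*I*√101638 ≈ 637.61*I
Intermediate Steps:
W = -6840 (W = 456*(-15) = -6840)
p = 51483 (p = 3*(4 + 127)² = 3*131² = 3*17161 = 51483)
F = 44643 (F = -6840 + 51483 = 44643)
√(-451195 + F) = √(-451195 + 44643) = √(-406552) = 2*I*√101638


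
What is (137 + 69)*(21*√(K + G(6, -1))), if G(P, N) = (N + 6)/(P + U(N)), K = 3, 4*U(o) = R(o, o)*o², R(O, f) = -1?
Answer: 4326*√2047/23 ≈ 8509.8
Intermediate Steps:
U(o) = -o²/4 (U(o) = (-o²)/4 = -o²/4)
G(P, N) = (6 + N)/(P - N²/4) (G(P, N) = (N + 6)/(P - N²/4) = (6 + N)/(P - N²/4))
(137 + 69)*(21*√(K + G(6, -1))) = (137 + 69)*(21*√(3 + 4*(6 - 1)/(-1*(-1)² + 4*6))) = 206*(21*√(3 + 4*5/(-1*1 + 24))) = 206*(21*√(3 + 4*5/(-1 + 24))) = 206*(21*√(3 + 4*5/23)) = 206*(21*√(3 + 4*(1/23)*5)) = 206*(21*√(3 + 20/23)) = 206*(21*√(89/23)) = 206*(21*(√2047/23)) = 206*(21*√2047/23) = 4326*√2047/23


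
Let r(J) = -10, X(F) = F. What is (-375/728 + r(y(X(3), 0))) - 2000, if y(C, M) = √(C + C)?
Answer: -1463655/728 ≈ -2010.5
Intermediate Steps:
y(C, M) = √2*√C (y(C, M) = √(2*C) = √2*√C)
(-375/728 + r(y(X(3), 0))) - 2000 = (-375/728 - 10) - 2000 = -7655/728 - 2000 = -1463655/728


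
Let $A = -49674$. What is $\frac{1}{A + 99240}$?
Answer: $\frac{1}{49566} \approx 2.0175 \cdot 10^{-5}$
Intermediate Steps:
$\frac{1}{A + 99240} = \frac{1}{-49674 + 99240} = \frac{1}{49566}$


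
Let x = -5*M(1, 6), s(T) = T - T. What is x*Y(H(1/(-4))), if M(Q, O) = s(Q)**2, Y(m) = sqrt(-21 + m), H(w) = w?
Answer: 0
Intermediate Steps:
s(T) = 0
M(Q, O) = 0 (M(Q, O) = 0**2 = 0)
x = 0 (x = -5*0 = 0)
x*Y(H(1/(-4))) = 0*sqrt(-21 + 1/(-4)) = 0*sqrt(-21 - 1/4) = 0*sqrt(-85/4) = 0*(I*sqrt(85)/2) = 0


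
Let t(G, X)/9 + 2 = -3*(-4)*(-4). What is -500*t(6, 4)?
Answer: 225000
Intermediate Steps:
t(G, X) = -450 (t(G, X) = -18 + 9*(-3*(-4)*(-4)) = -18 + 9*(12*(-4)) = -18 + 9*(-48) = -18 - 432 = -450)
-500*t(6, 4) = -500*(-450) = 225000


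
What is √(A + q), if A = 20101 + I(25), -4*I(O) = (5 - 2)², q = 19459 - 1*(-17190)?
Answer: √226991/2 ≈ 238.22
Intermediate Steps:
q = 36649 (q = 19459 + 17190 = 36649)
I(O) = -9/4 (I(O) = -(5 - 2)²/4 = -¼*3² = -¼*9 = -9/4)
A = 80395/4 (A = 20101 - 9/4 = 80395/4 ≈ 20099.)
√(A + q) = √(80395/4 + 36649) = √(226991/4) = √226991/2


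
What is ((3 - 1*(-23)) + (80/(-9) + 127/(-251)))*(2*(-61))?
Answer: -4576342/2259 ≈ -2025.8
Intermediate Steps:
((3 - 1*(-23)) + (80/(-9) + 127/(-251)))*(2*(-61)) = ((3 + 23) + (80*(-⅑) + 127*(-1/251)))*(-122) = (26 + (-80/9 - 127/251))*(-122) = (26 - 21223/2259)*(-122) = (37511/2259)*(-122) = -4576342/2259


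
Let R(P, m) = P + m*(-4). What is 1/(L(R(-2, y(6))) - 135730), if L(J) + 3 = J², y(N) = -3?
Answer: -1/135633 ≈ -7.3728e-6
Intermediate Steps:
R(P, m) = P - 4*m
L(J) = -3 + J²
1/(L(R(-2, y(6))) - 135730) = 1/((-3 + (-2 - 4*(-3))²) - 135730) = 1/((-3 + (-2 + 12)²) - 135730) = 1/((-3 + 10²) - 135730) = 1/((-3 + 100) - 135730) = 1/(97 - 135730) = 1/(-135633) = -1/135633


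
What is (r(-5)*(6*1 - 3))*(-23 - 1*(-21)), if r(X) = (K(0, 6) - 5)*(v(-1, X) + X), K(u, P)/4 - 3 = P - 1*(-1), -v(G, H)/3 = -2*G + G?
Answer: 1680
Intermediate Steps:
v(G, H) = 3*G (v(G, H) = -3*(-2*G + G) = -(-3)*G = 3*G)
K(u, P) = 16 + 4*P (K(u, P) = 12 + 4*(P - 1*(-1)) = 12 + 4*(P + 1) = 12 + 4*(1 + P) = 12 + (4 + 4*P) = 16 + 4*P)
r(X) = -105 + 35*X (r(X) = ((16 + 4*6) - 5)*(3*(-1) + X) = ((16 + 24) - 5)*(-3 + X) = (40 - 5)*(-3 + X) = 35*(-3 + X) = -105 + 35*X)
(r(-5)*(6*1 - 3))*(-23 - 1*(-21)) = ((-105 + 35*(-5))*(6*1 - 3))*(-23 - 1*(-21)) = ((-105 - 175)*(6 - 3))*(-23 + 21) = -280*3*(-2) = -840*(-2) = 1680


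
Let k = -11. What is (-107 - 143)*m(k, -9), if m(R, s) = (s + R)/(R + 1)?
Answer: -500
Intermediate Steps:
m(R, s) = (R + s)/(1 + R)
(-107 - 143)*m(k, -9) = (-107 - 143)*((-11 - 9)/(1 - 11)) = -250*(-20)/(-10) = -(-25)*(-20) = -250*2 = -500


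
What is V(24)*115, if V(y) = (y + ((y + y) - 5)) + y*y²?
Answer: 1597465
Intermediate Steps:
V(y) = -5 + y³ + 3*y (V(y) = (y + (2*y - 5)) + y³ = (y + (-5 + 2*y)) + y³ = (-5 + 3*y) + y³ = -5 + y³ + 3*y)
V(24)*115 = (-5 + 24³ + 3*24)*115 = (-5 + 13824 + 72)*115 = 13891*115 = 1597465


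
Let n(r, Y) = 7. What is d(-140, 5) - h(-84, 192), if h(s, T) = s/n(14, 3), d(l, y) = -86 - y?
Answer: -79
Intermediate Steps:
h(s, T) = s/7
d(-140, 5) - h(-84, 192) = (-86 - 1*5) - (-84)/7 = (-86 - 5) - 1*(-12) = -91 + 12 = -79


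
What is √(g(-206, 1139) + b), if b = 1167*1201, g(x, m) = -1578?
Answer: √1399989 ≈ 1183.2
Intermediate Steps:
b = 1401567
√(g(-206, 1139) + b) = √(-1578 + 1401567) = √1399989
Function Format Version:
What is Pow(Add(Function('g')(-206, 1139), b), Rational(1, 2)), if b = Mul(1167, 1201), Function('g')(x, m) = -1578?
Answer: Pow(1399989, Rational(1, 2)) ≈ 1183.2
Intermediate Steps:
b = 1401567
Pow(Add(Function('g')(-206, 1139), b), Rational(1, 2)) = Pow(Add(-1578, 1401567), Rational(1, 2)) = Pow(1399989, Rational(1, 2))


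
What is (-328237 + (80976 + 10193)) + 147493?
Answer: -89575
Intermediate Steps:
(-328237 + (80976 + 10193)) + 147493 = (-328237 + 91169) + 147493 = -237068 + 147493 = -89575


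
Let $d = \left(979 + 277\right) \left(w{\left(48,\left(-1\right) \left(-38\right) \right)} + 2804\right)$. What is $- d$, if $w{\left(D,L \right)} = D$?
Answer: $-3582112$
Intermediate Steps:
$d = 3582112$ ($d = \left(979 + 277\right) \left(48 + 2804\right) = 1256 \cdot 2852 = 3582112$)
$- d = \left(-1\right) 3582112 = -3582112$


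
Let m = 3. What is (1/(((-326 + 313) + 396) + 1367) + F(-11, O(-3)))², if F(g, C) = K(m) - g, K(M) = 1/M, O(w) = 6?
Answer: 3540607009/27562500 ≈ 128.46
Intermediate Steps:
F(g, C) = ⅓ - g (F(g, C) = 1/3 - g = ⅓ - g)
(1/(((-326 + 313) + 396) + 1367) + F(-11, O(-3)))² = (1/(((-326 + 313) + 396) + 1367) + (⅓ - 1*(-11)))² = (1/((-13 + 396) + 1367) + (⅓ + 11))² = (1/(383 + 1367) + 34/3)² = (1/1750 + 34/3)² = (59503/5250)² = 3540607009/27562500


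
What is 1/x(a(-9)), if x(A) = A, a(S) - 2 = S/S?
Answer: ⅓ ≈ 0.33333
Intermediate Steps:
a(S) = 3 (a(S) = 2 + S/S = 2 + 1 = 3)
1/x(a(-9)) = 1/3 = ⅓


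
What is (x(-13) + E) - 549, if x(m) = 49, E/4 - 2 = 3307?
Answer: 12736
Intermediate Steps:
E = 13236 (E = 8 + 4*3307 = 8 + 13228 = 13236)
(x(-13) + E) - 549 = (49 + 13236) - 549 = 13285 - 549 = 12736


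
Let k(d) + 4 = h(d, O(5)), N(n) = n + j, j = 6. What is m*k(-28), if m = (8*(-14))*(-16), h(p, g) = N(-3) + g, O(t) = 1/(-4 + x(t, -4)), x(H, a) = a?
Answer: -2016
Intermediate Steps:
O(t) = -⅛ (O(t) = 1/(-4 - 4) = 1/(-8) = -⅛)
N(n) = 6 + n (N(n) = n + 6 = 6 + n)
h(p, g) = 3 + g (h(p, g) = (6 - 3) + g = 3 + g)
k(d) = -9/8 (k(d) = -4 + (3 - ⅛) = -4 + 23/8 = -9/8)
m = 1792 (m = -112*(-16) = 1792)
m*k(-28) = 1792*(-9/8) = -2016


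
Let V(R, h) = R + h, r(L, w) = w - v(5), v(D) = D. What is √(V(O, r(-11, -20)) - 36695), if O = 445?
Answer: 5*I*√1451 ≈ 190.46*I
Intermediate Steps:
r(L, w) = -5 + w (r(L, w) = w - 1*5 = w - 5 = -5 + w)
√(V(O, r(-11, -20)) - 36695) = √((445 + (-5 - 20)) - 36695) = √((445 - 25) - 36695) = √(420 - 36695) = √(-36275) = 5*I*√1451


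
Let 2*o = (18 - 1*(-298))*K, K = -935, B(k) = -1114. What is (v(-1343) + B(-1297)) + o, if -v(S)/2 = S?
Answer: -146158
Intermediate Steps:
o = -147730 (o = ((18 - 1*(-298))*(-935))/2 = ((18 + 298)*(-935))/2 = (316*(-935))/2 = (½)*(-295460) = -147730)
v(S) = -2*S
(v(-1343) + B(-1297)) + o = (-2*(-1343) - 1114) - 147730 = (2686 - 1114) - 147730 = 1572 - 147730 = -146158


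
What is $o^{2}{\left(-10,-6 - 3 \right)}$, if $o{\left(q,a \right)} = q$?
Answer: $100$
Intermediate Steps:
$o^{2}{\left(-10,-6 - 3 \right)} = \left(-10\right)^{2} = 100$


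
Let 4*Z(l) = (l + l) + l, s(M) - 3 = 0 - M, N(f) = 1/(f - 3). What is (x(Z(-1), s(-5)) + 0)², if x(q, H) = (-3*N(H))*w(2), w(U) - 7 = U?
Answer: 729/25 ≈ 29.160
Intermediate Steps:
N(f) = 1/(-3 + f)
w(U) = 7 + U
s(M) = 3 - M (s(M) = 3 + (0 - M) = 3 - M)
Z(l) = 3*l/4 (Z(l) = ((l + l) + l)/4 = (2*l + l)/4 = (3*l)/4 = 3*l/4)
x(q, H) = -27/(-3 + H) (x(q, H) = (-3/(-3 + H))*(7 + 2) = -3/(-3 + H)*9 = -27/(-3 + H))
(x(Z(-1), s(-5)) + 0)² = (-27/(-3 + (3 - 1*(-5))) + 0)² = (-27/(-3 + (3 + 5)) + 0)² = (-27/(-3 + 8) + 0)² = (-27/5 + 0)² = (-27/5)² = 729/25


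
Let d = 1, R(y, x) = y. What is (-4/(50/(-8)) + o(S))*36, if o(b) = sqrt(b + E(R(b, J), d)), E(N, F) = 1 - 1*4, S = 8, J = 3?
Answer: 576/25 + 36*sqrt(5) ≈ 103.54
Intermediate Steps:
E(N, F) = -3 (E(N, F) = 1 - 4 = -3)
o(b) = sqrt(-3 + b) (o(b) = sqrt(b - 3) = sqrt(-3 + b))
(-4/(50/(-8)) + o(S))*36 = (-4/(50/(-8)) + sqrt(-3 + 8))*36 = (-4/(50*(-1/8)) + sqrt(5))*36 = (-4/(-25/4) + sqrt(5))*36 = (-4*(-4/25) + sqrt(5))*36 = (16/25 + sqrt(5))*36 = 576/25 + 36*sqrt(5)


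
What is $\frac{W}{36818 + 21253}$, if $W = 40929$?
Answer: $\frac{13643}{19357} \approx 0.70481$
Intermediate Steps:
$\frac{W}{36818 + 21253} = \frac{40929}{36818 + 21253} = \frac{40929}{58071} = 40929 \cdot \frac{1}{58071} = \frac{13643}{19357}$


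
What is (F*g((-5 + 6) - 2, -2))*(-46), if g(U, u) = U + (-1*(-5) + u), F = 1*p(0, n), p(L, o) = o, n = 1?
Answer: -92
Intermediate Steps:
F = 1 (F = 1*1 = 1)
g(U, u) = 5 + U + u (g(U, u) = U + (5 + u) = 5 + U + u)
(F*g((-5 + 6) - 2, -2))*(-46) = (1*(5 + ((-5 + 6) - 2) - 2))*(-46) = (1*(5 + (1 - 2) - 2))*(-46) = (1*(5 - 1 - 2))*(-46) = (1*2)*(-46) = 2*(-46) = -92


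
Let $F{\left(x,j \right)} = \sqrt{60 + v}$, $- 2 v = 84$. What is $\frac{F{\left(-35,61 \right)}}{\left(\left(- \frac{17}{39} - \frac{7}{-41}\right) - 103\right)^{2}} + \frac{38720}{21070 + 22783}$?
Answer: $\frac{38720}{43853} + \frac{7670403 \sqrt{2}}{27264944641} \approx 0.88335$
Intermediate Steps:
$v = -42$ ($v = \left(- \frac{1}{2}\right) 84 = -42$)
$F{\left(x,j \right)} = 3 \sqrt{2}$ ($F{\left(x,j \right)} = \sqrt{60 - 42} = \sqrt{18} = 3 \sqrt{2}$)
$\frac{F{\left(-35,61 \right)}}{\left(\left(- \frac{17}{39} - \frac{7}{-41}\right) - 103\right)^{2}} + \frac{38720}{21070 + 22783} = \frac{3 \sqrt{2}}{\left(\left(- \frac{17}{39} - \frac{7}{-41}\right) - 103\right)^{2}} + \frac{38720}{21070 + 22783} = \frac{3 \sqrt{2}}{\left(\left(\left(-17\right) \frac{1}{39} - - \frac{7}{41}\right) - 103\right)^{2}} + \frac{38720}{43853} = \frac{3 \sqrt{2}}{\left(\left(- \frac{17}{39} + \frac{7}{41}\right) - 103\right)^{2}} + 38720 \cdot \frac{1}{43853} = \frac{3 \sqrt{2}}{\left(- \frac{424}{1599} - 103\right)^{2}} + \frac{38720}{43853} = \frac{3 \sqrt{2}}{\left(- \frac{165121}{1599}\right)^{2}} + \frac{38720}{43853} = \frac{3 \sqrt{2}}{\frac{27264944641}{2556801}} + \frac{38720}{43853} = 3 \sqrt{2} \cdot \frac{2556801}{27264944641} + \frac{38720}{43853} = \frac{7670403 \sqrt{2}}{27264944641} + \frac{38720}{43853} = \frac{38720}{43853} + \frac{7670403 \sqrt{2}}{27264944641}$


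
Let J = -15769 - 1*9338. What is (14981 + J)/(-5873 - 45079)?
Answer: 5063/25476 ≈ 0.19874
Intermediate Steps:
J = -25107 (J = -15769 - 9338 = -25107)
(14981 + J)/(-5873 - 45079) = (14981 - 25107)/(-5873 - 45079) = -10126/(-50952) = -10126*(-1/50952) = 5063/25476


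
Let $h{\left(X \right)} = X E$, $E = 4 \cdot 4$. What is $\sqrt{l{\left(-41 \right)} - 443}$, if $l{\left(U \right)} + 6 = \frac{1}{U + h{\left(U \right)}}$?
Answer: $\frac{i \sqrt{218128938}}{697} \approx 21.19 i$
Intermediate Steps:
$E = 16$
$h{\left(X \right)} = 16 X$ ($h{\left(X \right)} = X 16 = 16 X$)
$l{\left(U \right)} = -6 + \frac{1}{17 U}$ ($l{\left(U \right)} = -6 + \frac{1}{U + 16 U} = -6 + \frac{1}{17 U}$)
$\sqrt{l{\left(-41 \right)} - 443} = \sqrt{\left(-6 + \frac{1}{17 \left(-41\right)}\right) - 443} = \sqrt{\left(-6 + \frac{1}{17} \left(- \frac{1}{41}\right)\right) - 443} = \sqrt{\left(-6 - \frac{1}{697}\right) - 443} = \sqrt{- \frac{4183}{697} - 443} = \sqrt{- \frac{312954}{697}} = \frac{i \sqrt{218128938}}{697}$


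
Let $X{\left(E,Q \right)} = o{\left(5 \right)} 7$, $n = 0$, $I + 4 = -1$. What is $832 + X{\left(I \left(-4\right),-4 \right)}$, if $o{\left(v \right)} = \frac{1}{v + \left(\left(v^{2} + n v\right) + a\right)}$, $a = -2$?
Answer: $\frac{3329}{4} \approx 832.25$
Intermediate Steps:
$I = -5$ ($I = -4 - 1 = -5$)
$o{\left(v \right)} = \frac{1}{-2 + v + v^{2}}$ ($o{\left(v \right)} = \frac{1}{v + \left(\left(v^{2} + 0 v\right) - 2\right)} = \frac{1}{v + \left(\left(v^{2} + 0\right) - 2\right)} = \frac{1}{v + \left(v^{2} - 2\right)} = \frac{1}{v + \left(-2 + v^{2}\right)} = \frac{1}{-2 + v + v^{2}}$)
$X{\left(E,Q \right)} = \frac{1}{4}$ ($X{\left(E,Q \right)} = \frac{1}{-2 + 5 + 5^{2}} \cdot 7 = \frac{1}{-2 + 5 + 25} \cdot 7 = \frac{1}{28} \cdot 7 = \frac{1}{4}$)
$832 + X{\left(I \left(-4\right),-4 \right)} = 832 + \frac{1}{4} = \frac{3329}{4}$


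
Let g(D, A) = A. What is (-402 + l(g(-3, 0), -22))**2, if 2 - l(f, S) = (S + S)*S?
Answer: 1871424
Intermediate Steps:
l(f, S) = 2 - 2*S**2 (l(f, S) = 2 - (S + S)*S = 2 - 2*S*S = 2 - 2*S**2)
(-402 + l(g(-3, 0), -22))**2 = (-402 + (2 - 2*(-22)**2))**2 = (-402 + (2 - 2*484))**2 = (-402 + (2 - 968))**2 = (-402 - 966)**2 = (-1368)**2 = 1871424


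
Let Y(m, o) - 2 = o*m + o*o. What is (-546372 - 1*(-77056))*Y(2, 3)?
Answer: -7978372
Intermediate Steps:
Y(m, o) = 2 + o² + m*o (Y(m, o) = 2 + (o*m + o*o) = 2 + (m*o + o²) = 2 + (o² + m*o) = 2 + o² + m*o)
(-546372 - 1*(-77056))*Y(2, 3) = (-546372 - 1*(-77056))*(2 + 3² + 2*3) = (-546372 + 77056)*(2 + 9 + 6) = -469316*17 = -7978372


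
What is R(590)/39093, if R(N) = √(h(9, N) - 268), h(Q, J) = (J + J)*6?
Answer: 2*√1703/39093 ≈ 0.0021112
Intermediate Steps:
h(Q, J) = 12*J (h(Q, J) = (2*J)*6 = 12*J)
R(N) = √(-268 + 12*N) (R(N) = √(12*N - 268) = √(-268 + 12*N))
R(590)/39093 = (2*√(-67 + 3*590))/39093 = (2*√(-67 + 1770))*(1/39093) = (2*√1703)*(1/39093) = 2*√1703/39093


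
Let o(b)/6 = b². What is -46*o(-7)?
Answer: -13524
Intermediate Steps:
o(b) = 6*b²
-46*o(-7) = -276*(-7)² = -276*49 = -46*294 = -13524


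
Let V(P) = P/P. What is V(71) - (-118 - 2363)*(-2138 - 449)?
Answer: -6418346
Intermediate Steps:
V(P) = 1
V(71) - (-118 - 2363)*(-2138 - 449) = 1 - (-118 - 2363)*(-2138 - 449) = 1 - (-2481)*(-2587) = 1 - 1*6418347 = 1 - 6418347 = -6418346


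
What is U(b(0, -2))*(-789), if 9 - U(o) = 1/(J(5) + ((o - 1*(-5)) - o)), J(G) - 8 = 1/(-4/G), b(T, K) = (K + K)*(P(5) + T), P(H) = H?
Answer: -330591/47 ≈ -7033.9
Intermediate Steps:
b(T, K) = 2*K*(5 + T) (b(T, K) = (K + K)*(5 + T) = (2*K)*(5 + T) = 2*K*(5 + T))
J(G) = 8 - G/4 (J(G) = 8 + 1/(-4/G) = 8 - G/4)
U(o) = 419/47 (U(o) = 9 - 1/((8 - ¼*5) + ((o - 1*(-5)) - o)) = 9 - 1/((8 - 5/4) + ((o + 5) - o)) = 9 - 1/(27/4 + ((5 + o) - o)) = 9 - 1/(27/4 + 5) = 9 - 1/47/4 = 9 - 1*4/47 = 9 - 4/47 = 419/47)
U(b(0, -2))*(-789) = (419/47)*(-789) = -330591/47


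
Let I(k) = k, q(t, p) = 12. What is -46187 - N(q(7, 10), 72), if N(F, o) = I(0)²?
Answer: -46187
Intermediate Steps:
N(F, o) = 0 (N(F, o) = 0² = 0)
-46187 - N(q(7, 10), 72) = -46187 - 1*0 = -46187 + 0 = -46187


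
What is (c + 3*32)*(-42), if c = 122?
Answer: -9156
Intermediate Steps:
(c + 3*32)*(-42) = (122 + 3*32)*(-42) = (122 + 96)*(-42) = 218*(-42) = -9156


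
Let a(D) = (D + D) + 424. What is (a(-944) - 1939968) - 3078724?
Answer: -5020156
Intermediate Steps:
a(D) = 424 + 2*D (a(D) = 2*D + 424 = 424 + 2*D)
(a(-944) - 1939968) - 3078724 = ((424 + 2*(-944)) - 1939968) - 3078724 = ((424 - 1888) - 1939968) - 3078724 = (-1464 - 1939968) - 3078724 = -1941432 - 3078724 = -5020156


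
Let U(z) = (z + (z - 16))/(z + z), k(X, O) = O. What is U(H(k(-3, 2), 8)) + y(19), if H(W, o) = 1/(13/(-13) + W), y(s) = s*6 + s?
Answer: 126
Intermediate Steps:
y(s) = 7*s (y(s) = 6*s + s = 7*s)
H(W, o) = 1/(-1 + W) (H(W, o) = 1/(13*(-1/13) + W) = 1/(-1 + W))
U(z) = (-16 + 2*z)/(2*z) (U(z) = (z + (-16 + z))/((2*z)) = (-16 + 2*z)*(1/(2*z)) = (-16 + 2*z)/(2*z))
U(H(k(-3, 2), 8)) + y(19) = (-8 + 1/(-1 + 2))/(1/(-1 + 2)) + 7*19 = (-8 + 1/1)/(1/1) + 133 = (-8 + 1)/1 + 133 = 1*(-7) + 133 = -7 + 133 = 126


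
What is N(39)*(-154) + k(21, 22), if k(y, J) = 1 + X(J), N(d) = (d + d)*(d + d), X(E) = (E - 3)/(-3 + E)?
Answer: -936934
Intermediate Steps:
X(E) = 1 (X(E) = (-3 + E)/(-3 + E) = 1)
N(d) = 4*d² (N(d) = (2*d)*(2*d) = 4*d²)
k(y, J) = 2 (k(y, J) = 1 + 1 = 2)
N(39)*(-154) + k(21, 22) = (4*39²)*(-154) + 2 = (4*1521)*(-154) + 2 = 6084*(-154) + 2 = -936936 + 2 = -936934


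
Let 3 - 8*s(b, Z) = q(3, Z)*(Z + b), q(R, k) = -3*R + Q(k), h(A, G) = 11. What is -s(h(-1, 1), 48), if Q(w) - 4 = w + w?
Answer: 2683/4 ≈ 670.75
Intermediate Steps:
Q(w) = 4 + 2*w (Q(w) = 4 + (w + w) = 4 + 2*w)
q(R, k) = 4 - 3*R + 2*k (q(R, k) = -3*R + (4 + 2*k) = 4 - 3*R + 2*k)
s(b, Z) = 3/8 - (-5 + 2*Z)*(Z + b)/8 (s(b, Z) = 3/8 - (4 - 3*3 + 2*Z)*(Z + b)/8 = 3/8 - (4 - 9 + 2*Z)*(Z + b)/8 = 3/8 - (-5 + 2*Z)*(Z + b)/8)
-s(h(-1, 1), 48) = -(3/8 - ⅛*48*(-5 + 2*48) - ⅛*11*(-5 + 2*48)) = -(3/8 - ⅛*48*(-5 + 96) - ⅛*11*(-5 + 96)) = -(3/8 - ⅛*48*91 - ⅛*11*91) = -(3/8 - 546 - 1001/8) = -1*(-2683/4) = 2683/4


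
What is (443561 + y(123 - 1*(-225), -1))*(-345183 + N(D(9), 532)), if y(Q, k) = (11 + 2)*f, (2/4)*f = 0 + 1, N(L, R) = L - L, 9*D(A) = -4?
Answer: -153118691421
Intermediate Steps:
D(A) = -4/9 (D(A) = (1/9)*(-4) = -4/9)
N(L, R) = 0
f = 2 (f = 2*(0 + 1) = 2*1 = 2)
y(Q, k) = 26 (y(Q, k) = (11 + 2)*2 = 13*2 = 26)
(443561 + y(123 - 1*(-225), -1))*(-345183 + N(D(9), 532)) = (443561 + 26)*(-345183 + 0) = 443587*(-345183) = -153118691421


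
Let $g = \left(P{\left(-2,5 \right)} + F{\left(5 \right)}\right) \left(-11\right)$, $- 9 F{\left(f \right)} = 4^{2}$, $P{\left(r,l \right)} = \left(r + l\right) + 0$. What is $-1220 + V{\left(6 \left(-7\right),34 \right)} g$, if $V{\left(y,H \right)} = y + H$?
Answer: $- \frac{10012}{9} \approx -1112.4$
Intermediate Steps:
$P{\left(r,l \right)} = l + r$ ($P{\left(r,l \right)} = \left(l + r\right) + 0 = l + r$)
$F{\left(f \right)} = - \frac{16}{9}$ ($F{\left(f \right)} = - \frac{4^{2}}{9} = \left(- \frac{1}{9}\right) 16 = - \frac{16}{9}$)
$V{\left(y,H \right)} = H + y$
$g = - \frac{121}{9}$ ($g = \left(\left(5 - 2\right) - \frac{16}{9}\right) \left(-11\right) = \left(3 - \frac{16}{9}\right) \left(-11\right) = \frac{11}{9} \left(-11\right) = - \frac{121}{9} \approx -13.444$)
$-1220 + V{\left(6 \left(-7\right),34 \right)} g = -1220 + \left(34 + 6 \left(-7\right)\right) \left(- \frac{121}{9}\right) = -1220 + \left(34 - 42\right) \left(- \frac{121}{9}\right) = -1220 - - \frac{968}{9} = -1220 + \frac{968}{9} = - \frac{10012}{9}$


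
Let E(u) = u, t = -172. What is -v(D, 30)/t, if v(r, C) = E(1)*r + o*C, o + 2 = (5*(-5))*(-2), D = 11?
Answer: 1451/172 ≈ 8.4361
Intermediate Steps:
o = 48 (o = -2 + (5*(-5))*(-2) = -2 - 25*(-2) = -2 + 50 = 48)
v(r, C) = r + 48*C (v(r, C) = 1*r + 48*C = r + 48*C)
-v(D, 30)/t = -(11 + 48*30)/(-172) = -(11 + 1440)*(-1)/172 = -1451*(-1)/172 = -1*(-1451/172) = 1451/172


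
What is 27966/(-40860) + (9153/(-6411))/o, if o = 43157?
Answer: -429888535759/628062526290 ≈ -0.68447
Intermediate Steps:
27966/(-40860) + (9153/(-6411))/o = 27966/(-40860) + (9153/(-6411))/43157 = 27966*(-1/40860) + (9153*(-1/6411))*(1/43157) = -4661/6810 - 3051/2137*1/43157 = -4661/6810 - 3051/92226509 = -429888535759/628062526290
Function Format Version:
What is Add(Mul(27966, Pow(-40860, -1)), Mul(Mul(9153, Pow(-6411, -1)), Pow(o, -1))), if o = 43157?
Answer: Rational(-429888535759, 628062526290) ≈ -0.68447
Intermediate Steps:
Add(Mul(27966, Pow(-40860, -1)), Mul(Mul(9153, Pow(-6411, -1)), Pow(o, -1))) = Add(Mul(27966, Pow(-40860, -1)), Mul(Mul(9153, Pow(-6411, -1)), Pow(43157, -1))) = Add(Mul(27966, Rational(-1, 40860)), Mul(Mul(9153, Rational(-1, 6411)), Rational(1, 43157))) = Add(Rational(-4661, 6810), Mul(Rational(-3051, 2137), Rational(1, 43157))) = Add(Rational(-4661, 6810), Rational(-3051, 92226509)) = Rational(-429888535759, 628062526290)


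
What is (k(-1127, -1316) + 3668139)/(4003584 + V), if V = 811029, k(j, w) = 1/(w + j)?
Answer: 8961263576/11762099559 ≈ 0.76188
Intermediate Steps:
k(j, w) = 1/(j + w)
(k(-1127, -1316) + 3668139)/(4003584 + V) = (1/(-1127 - 1316) + 3668139)/(4003584 + 811029) = (1/(-2443) + 3668139)/4814613 = (-1/2443 + 3668139)*(1/4814613) = (8961263576/2443)*(1/4814613) = 8961263576/11762099559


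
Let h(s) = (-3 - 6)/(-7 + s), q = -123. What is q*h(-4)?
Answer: -1107/11 ≈ -100.64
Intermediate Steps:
h(s) = -9/(-7 + s)
q*h(-4) = -(-1107)/(-7 - 4) = -(-1107)/(-11) = -(-1107)*(-1)/11 = -123*9/11 = -1107/11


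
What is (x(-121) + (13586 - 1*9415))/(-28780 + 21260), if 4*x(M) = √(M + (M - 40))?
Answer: -4171/7520 - I*√282/30080 ≈ -0.55465 - 0.00055827*I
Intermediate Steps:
x(M) = √(-40 + 2*M)/4 (x(M) = √(M + (M - 40))/4 = √(M + (-40 + M))/4 = √(-40 + 2*M)/4)
(x(-121) + (13586 - 1*9415))/(-28780 + 21260) = (√(-40 + 2*(-121))/4 + (13586 - 1*9415))/(-28780 + 21260) = (√(-40 - 242)/4 + (13586 - 9415))/(-7520) = (√(-282)/4 + 4171)*(-1/7520) = ((I*√282)/4 + 4171)*(-1/7520) = (I*√282/4 + 4171)*(-1/7520) = (4171 + I*√282/4)*(-1/7520) = -4171/7520 - I*√282/30080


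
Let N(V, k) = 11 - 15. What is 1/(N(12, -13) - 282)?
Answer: -1/286 ≈ -0.0034965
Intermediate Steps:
N(V, k) = -4
1/(N(12, -13) - 282) = 1/(-4 - 282) = 1/(-286) = -1/286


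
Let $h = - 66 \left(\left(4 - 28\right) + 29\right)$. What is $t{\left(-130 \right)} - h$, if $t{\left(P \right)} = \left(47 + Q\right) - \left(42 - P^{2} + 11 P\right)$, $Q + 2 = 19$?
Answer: $18682$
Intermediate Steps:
$h = -330$ ($h = - 66 \left(-24 + 29\right) = \left(-66\right) 5 = -330$)
$Q = 17$ ($Q = -2 + 19 = 17$)
$t{\left(P \right)} = 22 + P^{2} - 11 P$ ($t{\left(P \right)} = \left(47 + 17\right) - \left(42 - P^{2} + 11 P\right) = 64 - \left(42 - P^{2} + 11 P\right) = 22 + P^{2} - 11 P$)
$t{\left(-130 \right)} - h = \left(22 + \left(-130\right)^{2} - -1430\right) - -330 = \left(22 + 16900 + 1430\right) + 330 = 18352 + 330 = 18682$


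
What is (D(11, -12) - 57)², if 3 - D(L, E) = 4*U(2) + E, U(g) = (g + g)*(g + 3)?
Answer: 14884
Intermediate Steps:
U(g) = 2*g*(3 + g) (U(g) = (2*g)*(3 + g) = 2*g*(3 + g))
D(L, E) = -77 - E (D(L, E) = 3 - (4*(2*2*(3 + 2)) + E) = 3 - (4*(2*2*5) + E) = 3 - (4*20 + E) = 3 - (80 + E) = 3 + (-80 - E) = -77 - E)
(D(11, -12) - 57)² = ((-77 - 1*(-12)) - 57)² = ((-77 + 12) - 57)² = (-65 - 57)² = (-122)² = 14884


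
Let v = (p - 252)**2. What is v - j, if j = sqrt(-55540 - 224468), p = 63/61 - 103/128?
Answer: 3864507247225/60964864 - 6*I*sqrt(7778) ≈ 63389.0 - 529.16*I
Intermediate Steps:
p = 1781/7808 (p = 63*(1/61) - 103*1/128 = 63/61 - 103/128 = 1781/7808 ≈ 0.22810)
v = 3864507247225/60964864 (v = (1781/7808 - 252)**2 = (-1965835/7808)**2 = 3864507247225/60964864 ≈ 63389.)
j = 6*I*sqrt(7778) (j = sqrt(-280008) = 6*I*sqrt(7778) ≈ 529.16*I)
v - j = 3864507247225/60964864 - 6*I*sqrt(7778)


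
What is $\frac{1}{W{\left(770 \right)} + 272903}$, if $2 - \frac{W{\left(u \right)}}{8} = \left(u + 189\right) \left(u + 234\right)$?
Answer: $- \frac{1}{7429769} \approx -1.3459 \cdot 10^{-7}$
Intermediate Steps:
$W{\left(u \right)} = 16 - 8 \left(189 + u\right) \left(234 + u\right)$ ($W{\left(u \right)} = 16 - 8 \left(u + 189\right) \left(u + 234\right) = 16 - 8 \left(189 + u\right) \left(234 + u\right)$)
$\frac{1}{W{\left(770 \right)} + 272903} = \frac{1}{\left(-353792 - 2605680 - 8 \cdot 770^{2}\right) + 272903} = \frac{1}{\left(-353792 - 2605680 - 4743200\right) + 272903} = \frac{1}{-7702672 + 272903} = \frac{1}{-7429769} = - \frac{1}{7429769}$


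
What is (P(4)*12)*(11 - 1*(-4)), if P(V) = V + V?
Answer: 1440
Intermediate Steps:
P(V) = 2*V
(P(4)*12)*(11 - 1*(-4)) = ((2*4)*12)*(11 - 1*(-4)) = (8*12)*(11 + 4) = 96*15 = 1440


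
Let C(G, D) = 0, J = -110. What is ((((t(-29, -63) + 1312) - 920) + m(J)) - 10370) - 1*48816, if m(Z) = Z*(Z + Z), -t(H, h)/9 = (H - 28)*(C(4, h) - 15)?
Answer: -42289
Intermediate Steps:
t(H, h) = -3780 + 135*H (t(H, h) = -9*(H - 28)*(0 - 15) = -9*(-28 + H)*(-15) = -9*(420 - 15*H) = -3780 + 135*H)
m(Z) = 2*Z² (m(Z) = Z*(2*Z) = 2*Z²)
((((t(-29, -63) + 1312) - 920) + m(J)) - 10370) - 1*48816 = (((((-3780 + 135*(-29)) + 1312) - 920) + 2*(-110)²) - 10370) - 1*48816 = (((((-3780 - 3915) + 1312) - 920) + 2*12100) - 10370) - 48816 = ((((-7695 + 1312) - 920) + 24200) - 10370) - 48816 = (((-6383 - 920) + 24200) - 10370) - 48816 = ((-7303 + 24200) - 10370) - 48816 = (16897 - 10370) - 48816 = 6527 - 48816 = -42289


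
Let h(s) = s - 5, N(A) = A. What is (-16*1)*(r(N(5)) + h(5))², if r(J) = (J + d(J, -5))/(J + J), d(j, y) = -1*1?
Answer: -64/25 ≈ -2.5600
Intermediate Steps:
d(j, y) = -1
h(s) = -5 + s
r(J) = (-1 + J)/(2*J) (r(J) = (J - 1)/(J + J) = (-1 + J)/((2*J)) = (-1 + J)*(1/(2*J)) = (-1 + J)/(2*J))
(-16*1)*(r(N(5)) + h(5))² = (-16*1)*((½)*(-1 + 5)/5 + (-5 + 5))² = -16*((½)*(⅕)*4 + 0)² = -16*(⅖ + 0)² = -16*(⅖)² = -16*4/25 = -64/25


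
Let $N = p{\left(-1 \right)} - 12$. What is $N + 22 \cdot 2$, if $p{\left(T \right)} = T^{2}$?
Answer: $33$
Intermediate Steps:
$N = -11$ ($N = \left(-1\right)^{2} - 12 = 1 - 12 = -11$)
$N + 22 \cdot 2 = -11 + 22 \cdot 2 = -11 + 44 = 33$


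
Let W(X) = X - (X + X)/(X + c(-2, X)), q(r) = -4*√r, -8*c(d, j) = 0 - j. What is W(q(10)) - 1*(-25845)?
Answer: 232589/9 - 4*√10 ≈ 25831.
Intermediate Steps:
c(d, j) = j/8 (c(d, j) = -(0 - j)/8 = -(-1)*j/8 = j/8)
W(X) = -16/9 + X (W(X) = X - (X + X)/(X + X/8) = X - 2*X/(9*X/8) = X - 2*X*8/(9*X) = X - 1*16/9 = X - 16/9 = -16/9 + X)
W(q(10)) - 1*(-25845) = (-16/9 - 4*√10) - 1*(-25845) = (-16/9 - 4*√10) + 25845 = 232589/9 - 4*√10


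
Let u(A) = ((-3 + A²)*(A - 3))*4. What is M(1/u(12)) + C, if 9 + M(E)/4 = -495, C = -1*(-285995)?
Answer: 283979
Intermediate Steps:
u(A) = 4*(-3 + A)*(-3 + A²) (u(A) = ((-3 + A²)*(-3 + A))*4 = ((-3 + A)*(-3 + A²))*4 = 4*(-3 + A)*(-3 + A²))
C = 285995
M(E) = -2016 (M(E) = -36 + 4*(-495) = -36 - 1980 = -2016)
M(1/u(12)) + C = -2016 + 285995 = 283979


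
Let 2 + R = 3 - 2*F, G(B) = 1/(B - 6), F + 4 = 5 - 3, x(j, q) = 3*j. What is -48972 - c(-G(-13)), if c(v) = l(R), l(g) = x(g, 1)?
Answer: -48987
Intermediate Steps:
F = -2 (F = -4 + (5 - 3) = -4 + 2 = -2)
G(B) = 1/(-6 + B)
R = 5 (R = -2 + (3 - 2*(-2)) = -2 + (3 + 4) = -2 + 7 = 5)
l(g) = 3*g
c(v) = 15 (c(v) = 3*5 = 15)
-48972 - c(-G(-13)) = -48972 - 1*15 = -48972 - 15 = -48987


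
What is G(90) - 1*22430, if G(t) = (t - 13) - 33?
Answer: -22386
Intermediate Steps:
G(t) = -46 + t (G(t) = (-13 + t) - 33 = -46 + t)
G(90) - 1*22430 = (-46 + 90) - 1*22430 = 44 - 22430 = -22386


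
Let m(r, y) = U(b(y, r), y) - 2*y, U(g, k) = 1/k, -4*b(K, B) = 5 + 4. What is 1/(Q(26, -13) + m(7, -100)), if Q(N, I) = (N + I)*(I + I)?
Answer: -100/13801 ≈ -0.0072459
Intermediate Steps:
b(K, B) = -9/4 (b(K, B) = -(5 + 4)/4 = -¼*9 = -9/4)
Q(N, I) = 2*I*(I + N) (Q(N, I) = (I + N)*(2*I) = 2*I*(I + N))
m(r, y) = 1/y - 2*y
1/(Q(26, -13) + m(7, -100)) = 1/(2*(-13)*(-13 + 26) + (1/(-100) - 2*(-100))) = 1/(2*(-13)*13 + (-1/100 + 200)) = 1/(-338 + 19999/100) = 1/(-13801/100) = -100/13801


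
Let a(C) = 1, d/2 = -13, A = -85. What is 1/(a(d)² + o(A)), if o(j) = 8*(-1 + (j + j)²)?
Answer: 1/231193 ≈ 4.3254e-6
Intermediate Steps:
d = -26 (d = 2*(-13) = -26)
o(j) = -8 + 32*j² (o(j) = 8*(-1 + (2*j)²) = 8*(-1 + 4*j²) = -8 + 32*j²)
1/(a(d)² + o(A)) = 1/(1² + (-8 + 32*(-85)²)) = 1/(1 + (-8 + 32*7225)) = 1/(1 + (-8 + 231200)) = 1/(1 + 231192) = 1/231193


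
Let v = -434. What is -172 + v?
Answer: -606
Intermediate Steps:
-172 + v = -172 - 434 = -606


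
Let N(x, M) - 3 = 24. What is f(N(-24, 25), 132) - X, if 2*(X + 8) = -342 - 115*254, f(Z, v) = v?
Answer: 14916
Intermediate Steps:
N(x, M) = 27 (N(x, M) = 3 + 24 = 27)
X = -14784 (X = -8 + (-342 - 115*254)/2 = -8 + (-342 - 29210)/2 = -8 + (½)*(-29552) = -8 - 14776 = -14784)
f(N(-24, 25), 132) - X = 132 - 1*(-14784) = 132 + 14784 = 14916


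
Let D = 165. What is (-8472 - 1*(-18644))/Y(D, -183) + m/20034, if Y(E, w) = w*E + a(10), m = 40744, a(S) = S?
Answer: 513035896/302363145 ≈ 1.6968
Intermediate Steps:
Y(E, w) = 10 + E*w (Y(E, w) = w*E + 10 = E*w + 10 = 10 + E*w)
(-8472 - 1*(-18644))/Y(D, -183) + m/20034 = (-8472 - 1*(-18644))/(10 + 165*(-183)) + 40744/20034 = (-8472 + 18644)/(10 - 30195) + 40744*(1/20034) = 10172/(-30185) + 20372/10017 = 10172*(-1/30185) + 20372/10017 = -10172/30185 + 20372/10017 = 513035896/302363145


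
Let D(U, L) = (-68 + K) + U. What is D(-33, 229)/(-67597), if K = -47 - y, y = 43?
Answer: 191/67597 ≈ 0.0028256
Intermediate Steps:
K = -90 (K = -47 - 1*43 = -47 - 43 = -90)
D(U, L) = -158 + U (D(U, L) = (-68 - 90) + U = -158 + U)
D(-33, 229)/(-67597) = (-158 - 33)/(-67597) = -191*(-1/67597) = 191/67597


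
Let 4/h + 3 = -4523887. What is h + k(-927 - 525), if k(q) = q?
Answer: -3284344142/2261945 ≈ -1452.0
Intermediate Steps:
h = -2/2261945 (h = 4/(-3 - 4523887) = 4/(-4523890) = 4*(-1/4523890) = -2/2261945 ≈ -8.8419e-7)
h + k(-927 - 525) = -2/2261945 + (-927 - 525) = -2/2261945 - 1452 = -3284344142/2261945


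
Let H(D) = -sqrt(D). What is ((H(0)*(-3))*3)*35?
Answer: 0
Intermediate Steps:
((H(0)*(-3))*3)*35 = ((-sqrt(0)*(-3))*3)*35 = ((-1*0*(-3))*3)*35 = ((0*(-3))*3)*35 = (0*3)*35 = 0*35 = 0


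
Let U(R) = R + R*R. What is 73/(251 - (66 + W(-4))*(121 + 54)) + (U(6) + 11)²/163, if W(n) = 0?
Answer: 31726992/1841737 ≈ 17.227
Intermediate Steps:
U(R) = R + R²
73/(251 - (66 + W(-4))*(121 + 54)) + (U(6) + 11)²/163 = 73/(251 - (66 + 0)*(121 + 54)) + (6*(1 + 6) + 11)²/163 = 73/(251 - 66*175) + (6*7 + 11)²*(1/163) = 73/(251 - 1*11550) + (42 + 11)²*(1/163) = 73/(251 - 11550) + 53²*(1/163) = 73/(-11299) + 2809*(1/163) = 73*(-1/11299) + 2809/163 = -73/11299 + 2809/163 = 31726992/1841737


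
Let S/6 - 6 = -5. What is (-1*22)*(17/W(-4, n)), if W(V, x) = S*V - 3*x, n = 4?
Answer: 187/18 ≈ 10.389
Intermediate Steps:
S = 6 (S = 36 + 6*(-5) = 36 - 30 = 6)
W(V, x) = -3*x + 6*V (W(V, x) = 6*V - 3*x = -3*x + 6*V)
(-1*22)*(17/W(-4, n)) = (-1*22)*(17/(-3*4 + 6*(-4))) = -374/(-12 - 24) = -374/(-36) = -374*(-1)/36 = -22*(-17/36) = 187/18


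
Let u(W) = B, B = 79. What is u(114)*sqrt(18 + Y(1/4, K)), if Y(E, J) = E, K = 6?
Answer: 79*sqrt(73)/2 ≈ 337.49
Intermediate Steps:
u(W) = 79
u(114)*sqrt(18 + Y(1/4, K)) = 79*sqrt(18 + 1/4) = 79*sqrt(73/4) = 79*(sqrt(73)/2) = 79*sqrt(73)/2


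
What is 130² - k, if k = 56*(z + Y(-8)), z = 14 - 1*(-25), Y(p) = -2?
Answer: 14828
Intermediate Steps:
z = 39 (z = 14 + 25 = 39)
k = 2072 (k = 56*(39 - 2) = 56*37 = 2072)
130² - k = 130² - 1*2072 = 16900 - 2072 = 14828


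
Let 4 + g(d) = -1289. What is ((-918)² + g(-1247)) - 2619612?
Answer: -1778181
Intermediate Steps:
g(d) = -1293 (g(d) = -4 - 1289 = -1293)
((-918)² + g(-1247)) - 2619612 = ((-918)² - 1293) - 2619612 = (842724 - 1293) - 2619612 = 841431 - 2619612 = -1778181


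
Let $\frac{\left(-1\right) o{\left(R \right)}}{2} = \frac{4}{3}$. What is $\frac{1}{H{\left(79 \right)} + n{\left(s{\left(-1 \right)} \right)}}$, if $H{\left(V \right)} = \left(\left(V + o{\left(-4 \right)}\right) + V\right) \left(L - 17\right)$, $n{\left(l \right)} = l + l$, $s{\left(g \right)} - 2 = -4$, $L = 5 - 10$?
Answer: $- \frac{3}{10264} \approx -0.00029228$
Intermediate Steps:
$L = -5$
$s{\left(g \right)} = -2$ ($s{\left(g \right)} = 2 - 4 = -2$)
$o{\left(R \right)} = - \frac{8}{3}$ ($o{\left(R \right)} = - 2 \cdot \frac{4}{3} = - 2 \cdot 4 \cdot \frac{1}{3} = \left(-2\right) \frac{4}{3} = - \frac{8}{3}$)
$n{\left(l \right)} = 2 l$
$H{\left(V \right)} = \frac{176}{3} - 44 V$ ($H{\left(V \right)} = \left(\left(V - \frac{8}{3}\right) + V\right) \left(-5 - 17\right) = \left(\left(- \frac{8}{3} + V\right) + V\right) \left(-22\right) = \left(- \frac{8}{3} + 2 V\right) \left(-22\right) = \frac{176}{3} - 44 V$)
$\frac{1}{H{\left(79 \right)} + n{\left(s{\left(-1 \right)} \right)}} = \frac{1}{\left(\frac{176}{3} - 3476\right) + 2 \left(-2\right)} = \frac{1}{\left(\frac{176}{3} - 3476\right) - 4} = \frac{1}{- \frac{10252}{3} - 4} = \frac{1}{- \frac{10264}{3}} = - \frac{3}{10264}$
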